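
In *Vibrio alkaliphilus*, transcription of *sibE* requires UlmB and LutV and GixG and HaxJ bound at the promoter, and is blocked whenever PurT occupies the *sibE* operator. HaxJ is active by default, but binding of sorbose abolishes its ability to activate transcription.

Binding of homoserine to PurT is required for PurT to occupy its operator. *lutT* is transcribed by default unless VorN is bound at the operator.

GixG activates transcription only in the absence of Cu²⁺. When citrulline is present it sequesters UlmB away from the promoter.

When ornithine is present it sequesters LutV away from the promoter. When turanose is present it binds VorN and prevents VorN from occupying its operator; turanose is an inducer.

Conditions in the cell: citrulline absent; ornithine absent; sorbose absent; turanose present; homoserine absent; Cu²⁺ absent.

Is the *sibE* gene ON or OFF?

ON

Citrulline is absent, so UlmB is active.
Ornithine is absent, so LutV is active.
Cu²⁺ is absent, so GixG is active.
Sorbose is absent, so HaxJ is active.
Homoserine is absent, so PurT is inactive.
No repressor is bound and UlmB and LutV and GixG and HaxJ are active, so *sibE* is transcribed.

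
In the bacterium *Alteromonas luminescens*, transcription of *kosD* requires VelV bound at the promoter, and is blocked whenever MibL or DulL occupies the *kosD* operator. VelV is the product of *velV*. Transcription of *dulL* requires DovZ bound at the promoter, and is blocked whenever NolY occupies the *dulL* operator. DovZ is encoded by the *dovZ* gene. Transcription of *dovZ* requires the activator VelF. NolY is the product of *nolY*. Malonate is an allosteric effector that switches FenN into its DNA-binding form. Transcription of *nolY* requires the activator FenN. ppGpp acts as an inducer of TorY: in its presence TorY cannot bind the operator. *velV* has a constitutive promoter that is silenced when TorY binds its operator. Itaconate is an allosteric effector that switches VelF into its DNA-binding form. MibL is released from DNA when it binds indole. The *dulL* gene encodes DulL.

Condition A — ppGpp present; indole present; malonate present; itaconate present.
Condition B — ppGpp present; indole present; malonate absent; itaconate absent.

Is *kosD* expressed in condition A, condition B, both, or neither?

Condition A:
ppGpp is present, so TorY is inactive.
With no repressor bound, *velV* is transcribed.
So VelV is produced and active.
Indole is present, so MibL is inactive.
Malonate is present, so FenN is active.
No repressor is bound and FenN is active, so *nolY* is transcribed.
So NolY is produced and active.
Itaconate is present, so VelF is active.
No repressor is bound and VelF is active, so *dovZ* is transcribed.
So DovZ is produced and active.
With repressor NolY bound, *dulL* is not transcribed.
So DulL is not produced.
No repressor is bound and VelV is active, so *kosD* is transcribed.
→ *kosD* is ON in A.
Condition B:
ppGpp is present, so TorY is inactive.
With no repressor bound, *velV* is transcribed.
So VelV is produced and active.
Indole is present, so MibL is inactive.
Malonate is absent, so FenN is inactive.
Required activator FenN is absent, so *nolY* is not transcribed.
So NolY is not produced.
Itaconate is absent, so VelF is inactive.
Required activator VelF is absent, so *dovZ* is not transcribed.
So DovZ is not produced.
Required activator DovZ is absent, so *dulL* is not transcribed.
So DulL is not produced.
No repressor is bound and VelV is active, so *kosD* is transcribed.
→ *kosD* is ON in B.

both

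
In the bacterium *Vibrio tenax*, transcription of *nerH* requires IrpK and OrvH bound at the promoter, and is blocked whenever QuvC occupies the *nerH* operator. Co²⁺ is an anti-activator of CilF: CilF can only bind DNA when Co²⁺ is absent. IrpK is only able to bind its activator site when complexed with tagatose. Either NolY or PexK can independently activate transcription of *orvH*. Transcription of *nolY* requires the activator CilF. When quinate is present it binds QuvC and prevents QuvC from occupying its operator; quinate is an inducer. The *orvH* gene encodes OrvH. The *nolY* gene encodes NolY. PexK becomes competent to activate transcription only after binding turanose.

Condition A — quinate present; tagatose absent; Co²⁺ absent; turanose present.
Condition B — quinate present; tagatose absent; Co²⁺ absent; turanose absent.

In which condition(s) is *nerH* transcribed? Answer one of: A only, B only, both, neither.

Condition A:
Quinate is present, so QuvC is inactive.
Tagatose is absent, so IrpK is inactive.
Co²⁺ is absent, so CilF is active.
No repressor is bound and CilF is active, so *nolY* is transcribed.
So NolY is produced and active.
Turanose is present, so PexK is active.
Activator NolY is present, so *orvH* is transcribed.
So OrvH is produced and active.
Required activator IrpK is absent, so *nerH* is not transcribed.
→ *nerH* is OFF in A.
Condition B:
Quinate is present, so QuvC is inactive.
Tagatose is absent, so IrpK is inactive.
Co²⁺ is absent, so CilF is active.
No repressor is bound and CilF is active, so *nolY* is transcribed.
So NolY is produced and active.
Turanose is absent, so PexK is inactive.
Activator NolY is present, so *orvH* is transcribed.
So OrvH is produced and active.
Required activator IrpK is absent, so *nerH* is not transcribed.
→ *nerH* is OFF in B.

neither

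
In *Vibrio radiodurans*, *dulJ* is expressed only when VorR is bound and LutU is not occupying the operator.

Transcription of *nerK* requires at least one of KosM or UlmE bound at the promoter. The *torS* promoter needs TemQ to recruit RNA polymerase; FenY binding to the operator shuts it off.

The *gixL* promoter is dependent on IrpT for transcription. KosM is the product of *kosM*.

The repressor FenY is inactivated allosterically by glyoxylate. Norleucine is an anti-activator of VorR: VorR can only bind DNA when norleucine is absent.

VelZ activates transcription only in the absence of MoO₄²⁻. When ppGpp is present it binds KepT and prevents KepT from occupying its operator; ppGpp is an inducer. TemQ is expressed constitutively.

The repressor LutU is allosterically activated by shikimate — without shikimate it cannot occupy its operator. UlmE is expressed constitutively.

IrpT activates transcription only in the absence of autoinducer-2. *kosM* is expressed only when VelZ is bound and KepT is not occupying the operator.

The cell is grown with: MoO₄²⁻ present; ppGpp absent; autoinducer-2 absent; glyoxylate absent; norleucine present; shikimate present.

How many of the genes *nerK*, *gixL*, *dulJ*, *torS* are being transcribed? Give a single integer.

ppGpp is absent, so KepT is active.
MoO₄²⁻ is present, so VelZ is inactive.
With repressor KepT bound, *kosM* is not transcribed.
So KosM is not produced.
UlmE is produced constitutively and is active.
Activator UlmE is present, so *nerK* is transcribed.
→ *nerK* is ON.
Autoinducer-2 is absent, so IrpT is active.
No repressor is bound and IrpT is active, so *gixL* is transcribed.
→ *gixL* is ON.
Norleucine is present, so VorR is inactive.
Shikimate is present, so LutU is active.
With repressor LutU bound, *dulJ* is not transcribed.
→ *dulJ* is OFF.
Glyoxylate is absent, so FenY is active.
TemQ is produced constitutively and is active.
With repressor FenY bound, *torS* is not transcribed.
→ *torS* is OFF.
2 of the 4 genes are transcribed.

2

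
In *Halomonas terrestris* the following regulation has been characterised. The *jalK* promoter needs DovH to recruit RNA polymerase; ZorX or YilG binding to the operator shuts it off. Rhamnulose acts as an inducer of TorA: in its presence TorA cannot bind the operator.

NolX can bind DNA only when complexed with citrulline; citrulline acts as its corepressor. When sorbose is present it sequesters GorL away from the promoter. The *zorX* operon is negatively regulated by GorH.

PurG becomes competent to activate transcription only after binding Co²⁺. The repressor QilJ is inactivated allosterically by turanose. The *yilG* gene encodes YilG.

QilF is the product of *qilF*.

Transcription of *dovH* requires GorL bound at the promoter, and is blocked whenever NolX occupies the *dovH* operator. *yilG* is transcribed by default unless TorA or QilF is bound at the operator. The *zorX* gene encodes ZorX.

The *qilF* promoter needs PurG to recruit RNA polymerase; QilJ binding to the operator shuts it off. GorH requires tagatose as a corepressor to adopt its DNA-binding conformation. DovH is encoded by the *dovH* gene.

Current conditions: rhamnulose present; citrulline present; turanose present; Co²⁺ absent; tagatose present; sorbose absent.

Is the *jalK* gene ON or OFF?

OFF

Tagatose is present, so GorH is active.
With repressor GorH bound, *zorX* is not transcribed.
So ZorX is not produced.
Sorbose is absent, so GorL is active.
Citrulline is present, so NolX is active.
With repressor NolX bound, *dovH* is not transcribed.
So DovH is not produced.
Rhamnulose is present, so TorA is inactive.
Co²⁺ is absent, so PurG is inactive.
Turanose is present, so QilJ is inactive.
Required activator PurG is absent, so *qilF* is not transcribed.
So QilF is not produced.
With no repressor bound, *yilG* is transcribed.
So YilG is produced and active.
With repressor YilG bound, *jalK* is not transcribed.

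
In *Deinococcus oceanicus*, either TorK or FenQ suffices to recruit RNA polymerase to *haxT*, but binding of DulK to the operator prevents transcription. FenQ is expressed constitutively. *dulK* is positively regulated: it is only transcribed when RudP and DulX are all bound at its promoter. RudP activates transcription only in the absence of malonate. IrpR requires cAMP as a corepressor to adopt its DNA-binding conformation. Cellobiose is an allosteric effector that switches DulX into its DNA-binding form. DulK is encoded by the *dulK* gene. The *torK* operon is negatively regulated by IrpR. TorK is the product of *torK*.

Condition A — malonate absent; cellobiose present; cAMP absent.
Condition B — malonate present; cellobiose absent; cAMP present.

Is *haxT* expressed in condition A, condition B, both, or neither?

Condition A:
Malonate is absent, so RudP is active.
Cellobiose is present, so DulX is active.
No repressor is bound and RudP and DulX are active, so *dulK* is transcribed.
So DulK is produced and active.
cAMP is absent, so IrpR is inactive.
With no repressor bound, *torK* is transcribed.
So TorK is produced and active.
FenQ is produced constitutively and is active.
With repressor DulK bound, *haxT* is not transcribed.
→ *haxT* is OFF in A.
Condition B:
Malonate is present, so RudP is inactive.
Cellobiose is absent, so DulX is inactive.
Required activator RudP is absent, so *dulK* is not transcribed.
So DulK is not produced.
cAMP is present, so IrpR is active.
With repressor IrpR bound, *torK* is not transcribed.
So TorK is not produced.
FenQ is produced constitutively and is active.
Activator FenQ is present, so *haxT* is transcribed.
→ *haxT* is ON in B.

B only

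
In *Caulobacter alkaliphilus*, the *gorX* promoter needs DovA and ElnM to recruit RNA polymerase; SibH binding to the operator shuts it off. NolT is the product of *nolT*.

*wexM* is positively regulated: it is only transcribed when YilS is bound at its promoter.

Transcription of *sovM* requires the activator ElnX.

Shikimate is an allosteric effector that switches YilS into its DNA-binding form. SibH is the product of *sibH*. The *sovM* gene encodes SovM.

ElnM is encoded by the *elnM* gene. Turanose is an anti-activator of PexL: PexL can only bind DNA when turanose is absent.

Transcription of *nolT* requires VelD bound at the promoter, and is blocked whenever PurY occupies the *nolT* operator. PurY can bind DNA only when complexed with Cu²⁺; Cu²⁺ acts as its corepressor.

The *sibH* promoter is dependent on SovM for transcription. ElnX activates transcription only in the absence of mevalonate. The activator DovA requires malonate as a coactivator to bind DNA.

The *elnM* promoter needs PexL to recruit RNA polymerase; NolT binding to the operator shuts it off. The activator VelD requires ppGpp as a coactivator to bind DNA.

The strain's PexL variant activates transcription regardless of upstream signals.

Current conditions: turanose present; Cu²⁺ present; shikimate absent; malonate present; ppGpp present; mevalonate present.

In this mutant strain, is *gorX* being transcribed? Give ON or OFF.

Malonate is present, so DovA is active.
Cu²⁺ is present, so PurY is active.
ppGpp is present, so VelD is active.
With repressor PurY bound, *nolT* is not transcribed.
So NolT is not produced.
PexL is constitutively active in this strain.
No repressor is bound and PexL is active, so *elnM* is transcribed.
So ElnM is produced and active.
Mevalonate is present, so ElnX is inactive.
Required activator ElnX is absent, so *sovM* is not transcribed.
So SovM is not produced.
Required activator SovM is absent, so *sibH* is not transcribed.
So SibH is not produced.
No repressor is bound and DovA and ElnM are active, so *gorX* is transcribed.

ON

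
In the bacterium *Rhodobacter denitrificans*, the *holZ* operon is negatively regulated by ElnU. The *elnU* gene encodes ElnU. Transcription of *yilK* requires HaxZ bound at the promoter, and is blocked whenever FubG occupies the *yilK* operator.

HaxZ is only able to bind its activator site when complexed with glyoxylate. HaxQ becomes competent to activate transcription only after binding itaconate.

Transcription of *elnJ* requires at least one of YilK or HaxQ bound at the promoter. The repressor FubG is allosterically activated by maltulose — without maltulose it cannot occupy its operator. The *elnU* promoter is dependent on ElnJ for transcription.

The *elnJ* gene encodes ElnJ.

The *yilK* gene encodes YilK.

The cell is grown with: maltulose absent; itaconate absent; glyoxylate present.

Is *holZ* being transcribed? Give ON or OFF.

Glyoxylate is present, so HaxZ is active.
Maltulose is absent, so FubG is inactive.
No repressor is bound and HaxZ is active, so *yilK* is transcribed.
So YilK is produced and active.
Itaconate is absent, so HaxQ is inactive.
Activator YilK is present, so *elnJ* is transcribed.
So ElnJ is produced and active.
No repressor is bound and ElnJ is active, so *elnU* is transcribed.
So ElnU is produced and active.
With repressor ElnU bound, *holZ* is not transcribed.

OFF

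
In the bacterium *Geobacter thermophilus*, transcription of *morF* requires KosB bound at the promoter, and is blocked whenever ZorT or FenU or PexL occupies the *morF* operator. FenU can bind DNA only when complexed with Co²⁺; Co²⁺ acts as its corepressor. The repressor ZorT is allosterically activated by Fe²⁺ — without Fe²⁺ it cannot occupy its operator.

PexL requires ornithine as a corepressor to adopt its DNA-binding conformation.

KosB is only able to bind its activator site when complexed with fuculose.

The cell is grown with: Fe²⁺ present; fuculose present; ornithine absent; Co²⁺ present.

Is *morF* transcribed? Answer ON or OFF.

OFF

Fuculose is present, so KosB is active.
Fe²⁺ is present, so ZorT is active.
Co²⁺ is present, so FenU is active.
Ornithine is absent, so PexL is inactive.
With repressor ZorT bound, *morF* is not transcribed.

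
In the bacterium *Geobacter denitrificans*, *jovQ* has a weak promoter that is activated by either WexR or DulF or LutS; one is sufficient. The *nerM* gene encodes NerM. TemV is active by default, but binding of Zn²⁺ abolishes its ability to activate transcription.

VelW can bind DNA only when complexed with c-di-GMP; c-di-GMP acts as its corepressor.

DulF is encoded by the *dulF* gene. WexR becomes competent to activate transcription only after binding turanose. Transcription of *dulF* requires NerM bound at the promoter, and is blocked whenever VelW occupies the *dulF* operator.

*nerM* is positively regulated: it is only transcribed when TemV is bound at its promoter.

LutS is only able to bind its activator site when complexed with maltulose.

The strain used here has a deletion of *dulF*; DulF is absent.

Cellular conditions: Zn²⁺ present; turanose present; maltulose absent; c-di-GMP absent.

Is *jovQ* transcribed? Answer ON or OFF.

ON

Turanose is present, so WexR is active.
DulF is non-functional in this strain, so it has no effect.
Maltulose is absent, so LutS is inactive.
Activator WexR is present, so *jovQ* is transcribed.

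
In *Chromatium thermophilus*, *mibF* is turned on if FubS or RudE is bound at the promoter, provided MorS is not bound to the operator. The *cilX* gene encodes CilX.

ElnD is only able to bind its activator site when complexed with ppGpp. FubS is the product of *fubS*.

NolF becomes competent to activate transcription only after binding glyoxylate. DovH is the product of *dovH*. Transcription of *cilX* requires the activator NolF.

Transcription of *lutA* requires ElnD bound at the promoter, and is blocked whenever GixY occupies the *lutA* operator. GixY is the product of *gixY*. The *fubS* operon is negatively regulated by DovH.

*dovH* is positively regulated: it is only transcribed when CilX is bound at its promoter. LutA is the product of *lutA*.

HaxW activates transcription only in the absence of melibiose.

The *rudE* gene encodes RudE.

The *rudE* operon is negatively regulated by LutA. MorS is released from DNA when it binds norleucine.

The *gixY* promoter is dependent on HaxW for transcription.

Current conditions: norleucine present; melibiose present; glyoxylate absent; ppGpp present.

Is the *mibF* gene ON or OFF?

ON

Norleucine is present, so MorS is inactive.
Glyoxylate is absent, so NolF is inactive.
Required activator NolF is absent, so *cilX* is not transcribed.
So CilX is not produced.
Required activator CilX is absent, so *dovH* is not transcribed.
So DovH is not produced.
With no repressor bound, *fubS* is transcribed.
So FubS is produced and active.
Melibiose is present, so HaxW is inactive.
Required activator HaxW is absent, so *gixY* is not transcribed.
So GixY is not produced.
ppGpp is present, so ElnD is active.
No repressor is bound and ElnD is active, so *lutA* is transcribed.
So LutA is produced and active.
With repressor LutA bound, *rudE* is not transcribed.
So RudE is not produced.
Activator FubS is present, so *mibF* is transcribed.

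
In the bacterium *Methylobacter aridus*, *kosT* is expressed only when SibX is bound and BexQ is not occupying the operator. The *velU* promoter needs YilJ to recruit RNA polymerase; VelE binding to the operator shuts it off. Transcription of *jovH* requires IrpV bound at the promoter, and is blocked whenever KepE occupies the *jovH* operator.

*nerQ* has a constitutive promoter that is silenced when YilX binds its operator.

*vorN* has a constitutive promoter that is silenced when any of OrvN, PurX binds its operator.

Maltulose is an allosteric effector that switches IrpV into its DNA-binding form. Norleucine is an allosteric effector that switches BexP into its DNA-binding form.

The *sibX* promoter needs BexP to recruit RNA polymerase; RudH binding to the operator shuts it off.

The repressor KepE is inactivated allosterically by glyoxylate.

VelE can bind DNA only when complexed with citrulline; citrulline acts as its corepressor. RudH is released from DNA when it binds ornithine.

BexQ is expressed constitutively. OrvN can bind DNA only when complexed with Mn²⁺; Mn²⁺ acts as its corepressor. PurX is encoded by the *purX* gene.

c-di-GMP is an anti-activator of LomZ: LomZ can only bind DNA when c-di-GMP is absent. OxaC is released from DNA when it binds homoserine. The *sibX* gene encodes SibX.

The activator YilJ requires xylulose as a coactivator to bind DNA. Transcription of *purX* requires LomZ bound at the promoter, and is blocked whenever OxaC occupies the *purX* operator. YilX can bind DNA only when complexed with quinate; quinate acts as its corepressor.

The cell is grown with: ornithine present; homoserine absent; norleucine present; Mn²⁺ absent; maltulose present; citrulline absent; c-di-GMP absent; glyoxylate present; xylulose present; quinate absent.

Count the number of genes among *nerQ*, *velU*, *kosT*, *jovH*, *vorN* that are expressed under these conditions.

4

Quinate is absent, so YilX is inactive.
With no repressor bound, *nerQ* is transcribed.
→ *nerQ* is ON.
Xylulose is present, so YilJ is active.
Citrulline is absent, so VelE is inactive.
No repressor is bound and YilJ is active, so *velU* is transcribed.
→ *velU* is ON.
BexQ is produced constitutively and is active.
Norleucine is present, so BexP is active.
Ornithine is present, so RudH is inactive.
No repressor is bound and BexP is active, so *sibX* is transcribed.
So SibX is produced and active.
With repressor BexQ bound, *kosT* is not transcribed.
→ *kosT* is OFF.
Maltulose is present, so IrpV is active.
Glyoxylate is present, so KepE is inactive.
No repressor is bound and IrpV is active, so *jovH* is transcribed.
→ *jovH* is ON.
Mn²⁺ is absent, so OrvN is inactive.
c-di-GMP is absent, so LomZ is active.
Homoserine is absent, so OxaC is active.
With repressor OxaC bound, *purX* is not transcribed.
So PurX is not produced.
With no repressor bound, *vorN* is transcribed.
→ *vorN* is ON.
4 of the 5 genes are transcribed.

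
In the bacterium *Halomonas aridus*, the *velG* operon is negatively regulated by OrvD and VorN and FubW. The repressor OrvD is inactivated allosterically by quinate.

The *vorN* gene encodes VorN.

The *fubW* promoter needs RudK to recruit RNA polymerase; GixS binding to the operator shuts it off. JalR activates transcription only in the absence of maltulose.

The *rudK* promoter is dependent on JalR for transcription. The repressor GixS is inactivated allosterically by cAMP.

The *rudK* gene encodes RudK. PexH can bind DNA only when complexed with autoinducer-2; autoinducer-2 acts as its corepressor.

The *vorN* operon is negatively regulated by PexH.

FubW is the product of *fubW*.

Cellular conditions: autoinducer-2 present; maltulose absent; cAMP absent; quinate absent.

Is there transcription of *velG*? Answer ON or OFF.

Quinate is absent, so OrvD is active.
Autoinducer-2 is present, so PexH is active.
With repressor PexH bound, *vorN* is not transcribed.
So VorN is not produced.
cAMP is absent, so GixS is active.
Maltulose is absent, so JalR is active.
No repressor is bound and JalR is active, so *rudK* is transcribed.
So RudK is produced and active.
With repressor GixS bound, *fubW* is not transcribed.
So FubW is not produced.
With repressor OrvD bound, *velG* is not transcribed.

OFF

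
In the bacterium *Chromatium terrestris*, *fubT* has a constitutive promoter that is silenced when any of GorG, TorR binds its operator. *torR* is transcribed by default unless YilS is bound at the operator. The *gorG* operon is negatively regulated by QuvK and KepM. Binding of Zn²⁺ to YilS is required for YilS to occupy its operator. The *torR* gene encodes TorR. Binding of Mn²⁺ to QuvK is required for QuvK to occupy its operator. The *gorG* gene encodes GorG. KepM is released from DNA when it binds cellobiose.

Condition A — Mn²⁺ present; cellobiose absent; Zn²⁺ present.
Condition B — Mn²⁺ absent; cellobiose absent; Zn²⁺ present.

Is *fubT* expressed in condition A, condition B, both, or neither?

both

Condition A:
Mn²⁺ is present, so QuvK is active.
Cellobiose is absent, so KepM is active.
With repressor QuvK bound, *gorG* is not transcribed.
So GorG is not produced.
Zn²⁺ is present, so YilS is active.
With repressor YilS bound, *torR* is not transcribed.
So TorR is not produced.
With no repressor bound, *fubT* is transcribed.
→ *fubT* is ON in A.
Condition B:
Mn²⁺ is absent, so QuvK is inactive.
Cellobiose is absent, so KepM is active.
With repressor KepM bound, *gorG* is not transcribed.
So GorG is not produced.
Zn²⁺ is present, so YilS is active.
With repressor YilS bound, *torR* is not transcribed.
So TorR is not produced.
With no repressor bound, *fubT* is transcribed.
→ *fubT* is ON in B.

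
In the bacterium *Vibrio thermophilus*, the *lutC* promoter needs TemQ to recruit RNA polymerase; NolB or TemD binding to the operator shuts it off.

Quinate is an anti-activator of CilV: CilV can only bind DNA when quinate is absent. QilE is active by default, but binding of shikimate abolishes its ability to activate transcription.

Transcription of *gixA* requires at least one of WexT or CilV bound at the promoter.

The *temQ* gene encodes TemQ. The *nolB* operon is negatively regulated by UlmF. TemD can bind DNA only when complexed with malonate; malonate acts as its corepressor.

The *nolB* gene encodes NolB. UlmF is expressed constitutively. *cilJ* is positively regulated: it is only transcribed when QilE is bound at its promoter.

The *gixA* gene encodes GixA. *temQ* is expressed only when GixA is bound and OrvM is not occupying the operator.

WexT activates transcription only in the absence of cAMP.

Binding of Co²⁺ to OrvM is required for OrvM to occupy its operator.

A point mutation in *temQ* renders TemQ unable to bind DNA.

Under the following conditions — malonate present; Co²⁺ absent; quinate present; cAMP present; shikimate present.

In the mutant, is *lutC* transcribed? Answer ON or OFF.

TemQ is non-functional in this strain, so it has no effect.
UlmF is produced constitutively and is active.
With repressor UlmF bound, *nolB* is not transcribed.
So NolB is not produced.
Malonate is present, so TemD is active.
With repressor TemD bound, *lutC* is not transcribed.

OFF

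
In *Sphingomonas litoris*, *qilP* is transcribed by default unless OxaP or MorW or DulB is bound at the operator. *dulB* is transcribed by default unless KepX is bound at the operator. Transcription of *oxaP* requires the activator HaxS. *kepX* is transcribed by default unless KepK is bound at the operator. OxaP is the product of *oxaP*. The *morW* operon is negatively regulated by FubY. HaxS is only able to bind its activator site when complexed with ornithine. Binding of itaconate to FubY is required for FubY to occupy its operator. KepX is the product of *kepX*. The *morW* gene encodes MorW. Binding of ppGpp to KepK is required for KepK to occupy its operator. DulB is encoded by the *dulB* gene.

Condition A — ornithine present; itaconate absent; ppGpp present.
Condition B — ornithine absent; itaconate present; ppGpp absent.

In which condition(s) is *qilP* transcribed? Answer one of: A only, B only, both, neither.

Condition A:
Ornithine is present, so HaxS is active.
No repressor is bound and HaxS is active, so *oxaP* is transcribed.
So OxaP is produced and active.
Itaconate is absent, so FubY is inactive.
With no repressor bound, *morW* is transcribed.
So MorW is produced and active.
ppGpp is present, so KepK is active.
With repressor KepK bound, *kepX* is not transcribed.
So KepX is not produced.
With no repressor bound, *dulB* is transcribed.
So DulB is produced and active.
With repressor OxaP bound, *qilP* is not transcribed.
→ *qilP* is OFF in A.
Condition B:
Ornithine is absent, so HaxS is inactive.
Required activator HaxS is absent, so *oxaP* is not transcribed.
So OxaP is not produced.
Itaconate is present, so FubY is active.
With repressor FubY bound, *morW* is not transcribed.
So MorW is not produced.
ppGpp is absent, so KepK is inactive.
With no repressor bound, *kepX* is transcribed.
So KepX is produced and active.
With repressor KepX bound, *dulB* is not transcribed.
So DulB is not produced.
With no repressor bound, *qilP* is transcribed.
→ *qilP* is ON in B.

B only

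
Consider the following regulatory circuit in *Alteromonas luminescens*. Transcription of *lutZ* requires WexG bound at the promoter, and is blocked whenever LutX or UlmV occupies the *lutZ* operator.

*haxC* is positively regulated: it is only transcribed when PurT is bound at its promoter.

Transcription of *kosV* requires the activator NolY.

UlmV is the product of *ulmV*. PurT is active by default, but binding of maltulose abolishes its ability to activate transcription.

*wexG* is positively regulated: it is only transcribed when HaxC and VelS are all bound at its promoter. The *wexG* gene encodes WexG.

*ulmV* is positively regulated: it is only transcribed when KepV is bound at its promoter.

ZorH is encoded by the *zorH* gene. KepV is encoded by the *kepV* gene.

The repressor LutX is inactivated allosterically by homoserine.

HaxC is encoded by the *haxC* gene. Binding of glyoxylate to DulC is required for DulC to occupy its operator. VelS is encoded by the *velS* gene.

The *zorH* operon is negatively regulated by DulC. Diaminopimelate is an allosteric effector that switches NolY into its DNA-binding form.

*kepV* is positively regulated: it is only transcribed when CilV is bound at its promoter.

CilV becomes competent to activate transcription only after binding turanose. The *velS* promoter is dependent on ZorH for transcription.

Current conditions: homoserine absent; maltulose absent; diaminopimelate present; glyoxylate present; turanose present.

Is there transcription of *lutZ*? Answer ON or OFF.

Maltulose is absent, so PurT is active.
No repressor is bound and PurT is active, so *haxC* is transcribed.
So HaxC is produced and active.
Glyoxylate is present, so DulC is active.
With repressor DulC bound, *zorH* is not transcribed.
So ZorH is not produced.
Required activator ZorH is absent, so *velS* is not transcribed.
So VelS is not produced.
Required activator VelS is absent, so *wexG* is not transcribed.
So WexG is not produced.
Homoserine is absent, so LutX is active.
Turanose is present, so CilV is active.
No repressor is bound and CilV is active, so *kepV* is transcribed.
So KepV is produced and active.
No repressor is bound and KepV is active, so *ulmV* is transcribed.
So UlmV is produced and active.
With repressor LutX bound, *lutZ* is not transcribed.

OFF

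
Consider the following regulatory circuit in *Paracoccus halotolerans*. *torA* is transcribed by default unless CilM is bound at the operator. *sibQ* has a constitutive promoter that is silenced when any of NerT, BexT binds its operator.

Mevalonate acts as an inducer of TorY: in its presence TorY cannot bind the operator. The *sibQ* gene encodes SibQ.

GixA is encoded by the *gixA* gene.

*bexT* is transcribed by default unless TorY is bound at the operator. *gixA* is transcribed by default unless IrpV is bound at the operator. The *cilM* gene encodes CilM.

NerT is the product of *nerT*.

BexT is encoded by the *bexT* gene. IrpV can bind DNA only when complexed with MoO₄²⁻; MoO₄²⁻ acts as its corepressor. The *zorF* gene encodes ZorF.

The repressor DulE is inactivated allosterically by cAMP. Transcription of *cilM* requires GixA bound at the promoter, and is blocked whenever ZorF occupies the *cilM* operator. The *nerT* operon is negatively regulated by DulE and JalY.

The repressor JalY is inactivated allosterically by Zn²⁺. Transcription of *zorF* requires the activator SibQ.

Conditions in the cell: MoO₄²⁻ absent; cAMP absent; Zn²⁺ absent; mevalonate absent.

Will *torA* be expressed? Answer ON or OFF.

cAMP is absent, so DulE is active.
Zn²⁺ is absent, so JalY is active.
With repressor DulE bound, *nerT* is not transcribed.
So NerT is not produced.
Mevalonate is absent, so TorY is active.
With repressor TorY bound, *bexT* is not transcribed.
So BexT is not produced.
With no repressor bound, *sibQ* is transcribed.
So SibQ is produced and active.
No repressor is bound and SibQ is active, so *zorF* is transcribed.
So ZorF is produced and active.
MoO₄²⁻ is absent, so IrpV is inactive.
With no repressor bound, *gixA* is transcribed.
So GixA is produced and active.
With repressor ZorF bound, *cilM* is not transcribed.
So CilM is not produced.
With no repressor bound, *torA* is transcribed.

ON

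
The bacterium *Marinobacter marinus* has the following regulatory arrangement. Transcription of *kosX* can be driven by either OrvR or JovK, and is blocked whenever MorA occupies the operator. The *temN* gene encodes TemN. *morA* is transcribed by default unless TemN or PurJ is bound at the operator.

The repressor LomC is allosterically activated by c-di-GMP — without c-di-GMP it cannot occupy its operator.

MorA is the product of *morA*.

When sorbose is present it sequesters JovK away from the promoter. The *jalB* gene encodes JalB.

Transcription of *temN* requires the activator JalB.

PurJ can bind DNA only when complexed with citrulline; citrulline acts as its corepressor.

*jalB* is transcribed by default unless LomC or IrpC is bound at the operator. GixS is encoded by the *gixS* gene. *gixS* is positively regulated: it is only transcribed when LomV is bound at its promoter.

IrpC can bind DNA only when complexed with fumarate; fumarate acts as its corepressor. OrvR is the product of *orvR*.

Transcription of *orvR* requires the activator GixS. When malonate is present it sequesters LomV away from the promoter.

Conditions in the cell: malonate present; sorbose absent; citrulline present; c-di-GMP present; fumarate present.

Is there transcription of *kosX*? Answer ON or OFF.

ON

c-di-GMP is present, so LomC is active.
Fumarate is present, so IrpC is active.
With repressor LomC bound, *jalB* is not transcribed.
So JalB is not produced.
Required activator JalB is absent, so *temN* is not transcribed.
So TemN is not produced.
Citrulline is present, so PurJ is active.
With repressor PurJ bound, *morA* is not transcribed.
So MorA is not produced.
Malonate is present, so LomV is inactive.
Required activator LomV is absent, so *gixS* is not transcribed.
So GixS is not produced.
Required activator GixS is absent, so *orvR* is not transcribed.
So OrvR is not produced.
Sorbose is absent, so JovK is active.
Activator JovK is present, so *kosX* is transcribed.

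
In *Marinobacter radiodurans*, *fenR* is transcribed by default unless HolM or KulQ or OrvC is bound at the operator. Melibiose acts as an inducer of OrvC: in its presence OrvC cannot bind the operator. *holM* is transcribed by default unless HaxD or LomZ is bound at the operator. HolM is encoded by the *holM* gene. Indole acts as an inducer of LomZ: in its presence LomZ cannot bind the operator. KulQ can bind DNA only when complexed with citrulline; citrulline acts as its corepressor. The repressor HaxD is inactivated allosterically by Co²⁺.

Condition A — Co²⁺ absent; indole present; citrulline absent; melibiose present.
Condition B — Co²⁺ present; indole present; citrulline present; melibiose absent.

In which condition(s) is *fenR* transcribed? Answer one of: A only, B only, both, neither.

A only

Condition A:
Co²⁺ is absent, so HaxD is active.
Indole is present, so LomZ is inactive.
With repressor HaxD bound, *holM* is not transcribed.
So HolM is not produced.
Citrulline is absent, so KulQ is inactive.
Melibiose is present, so OrvC is inactive.
With no repressor bound, *fenR* is transcribed.
→ *fenR* is ON in A.
Condition B:
Co²⁺ is present, so HaxD is inactive.
Indole is present, so LomZ is inactive.
With no repressor bound, *holM* is transcribed.
So HolM is produced and active.
Citrulline is present, so KulQ is active.
Melibiose is absent, so OrvC is active.
With repressor HolM bound, *fenR* is not transcribed.
→ *fenR* is OFF in B.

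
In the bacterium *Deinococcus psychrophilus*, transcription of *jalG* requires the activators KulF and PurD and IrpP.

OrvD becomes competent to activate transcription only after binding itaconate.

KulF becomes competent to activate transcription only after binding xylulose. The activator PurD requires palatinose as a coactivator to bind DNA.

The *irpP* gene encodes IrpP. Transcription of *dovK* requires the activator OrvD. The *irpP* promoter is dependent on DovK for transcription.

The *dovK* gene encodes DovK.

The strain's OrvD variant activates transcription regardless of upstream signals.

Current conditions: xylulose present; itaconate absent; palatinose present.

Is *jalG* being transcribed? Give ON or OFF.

ON

Xylulose is present, so KulF is active.
Palatinose is present, so PurD is active.
OrvD is constitutively active in this strain.
No repressor is bound and OrvD is active, so *dovK* is transcribed.
So DovK is produced and active.
No repressor is bound and DovK is active, so *irpP* is transcribed.
So IrpP is produced and active.
No repressor is bound and KulF and PurD and IrpP are active, so *jalG* is transcribed.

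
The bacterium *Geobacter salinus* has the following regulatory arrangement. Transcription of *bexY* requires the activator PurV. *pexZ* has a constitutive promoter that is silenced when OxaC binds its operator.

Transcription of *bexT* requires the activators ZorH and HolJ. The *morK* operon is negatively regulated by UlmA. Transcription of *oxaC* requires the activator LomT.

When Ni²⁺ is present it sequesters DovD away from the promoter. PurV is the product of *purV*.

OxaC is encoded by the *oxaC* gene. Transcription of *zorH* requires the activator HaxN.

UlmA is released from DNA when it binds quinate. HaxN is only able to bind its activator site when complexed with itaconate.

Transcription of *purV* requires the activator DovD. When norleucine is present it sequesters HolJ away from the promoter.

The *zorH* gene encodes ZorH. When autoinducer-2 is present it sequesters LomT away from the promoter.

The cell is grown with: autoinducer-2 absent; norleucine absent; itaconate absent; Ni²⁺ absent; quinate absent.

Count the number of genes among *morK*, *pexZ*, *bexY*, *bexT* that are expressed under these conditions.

Quinate is absent, so UlmA is active.
With repressor UlmA bound, *morK* is not transcribed.
→ *morK* is OFF.
Autoinducer-2 is absent, so LomT is active.
No repressor is bound and LomT is active, so *oxaC* is transcribed.
So OxaC is produced and active.
With repressor OxaC bound, *pexZ* is not transcribed.
→ *pexZ* is OFF.
Ni²⁺ is absent, so DovD is active.
No repressor is bound and DovD is active, so *purV* is transcribed.
So PurV is produced and active.
No repressor is bound and PurV is active, so *bexY* is transcribed.
→ *bexY* is ON.
Itaconate is absent, so HaxN is inactive.
Required activator HaxN is absent, so *zorH* is not transcribed.
So ZorH is not produced.
Norleucine is absent, so HolJ is active.
Required activator ZorH is absent, so *bexT* is not transcribed.
→ *bexT* is OFF.
1 of the 4 genes is transcribed.

1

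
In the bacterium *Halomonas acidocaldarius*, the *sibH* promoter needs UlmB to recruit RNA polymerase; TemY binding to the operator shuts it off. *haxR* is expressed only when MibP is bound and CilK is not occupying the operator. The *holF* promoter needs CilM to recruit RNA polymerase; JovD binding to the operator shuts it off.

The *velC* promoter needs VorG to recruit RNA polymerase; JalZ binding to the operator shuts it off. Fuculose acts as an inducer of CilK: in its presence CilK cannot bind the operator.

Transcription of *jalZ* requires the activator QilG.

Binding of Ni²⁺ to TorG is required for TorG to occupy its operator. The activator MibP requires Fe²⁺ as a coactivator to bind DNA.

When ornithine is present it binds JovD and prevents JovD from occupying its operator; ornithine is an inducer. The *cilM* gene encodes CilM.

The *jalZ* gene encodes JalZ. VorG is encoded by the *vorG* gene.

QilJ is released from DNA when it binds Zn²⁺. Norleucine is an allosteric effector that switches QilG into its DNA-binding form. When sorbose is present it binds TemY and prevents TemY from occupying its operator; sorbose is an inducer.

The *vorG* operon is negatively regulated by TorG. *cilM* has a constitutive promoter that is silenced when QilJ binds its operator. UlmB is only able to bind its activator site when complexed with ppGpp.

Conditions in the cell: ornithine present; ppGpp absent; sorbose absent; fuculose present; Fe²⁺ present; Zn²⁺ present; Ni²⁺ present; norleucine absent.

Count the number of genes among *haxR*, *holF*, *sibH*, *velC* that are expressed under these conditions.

2

Fuculose is present, so CilK is inactive.
Fe²⁺ is present, so MibP is active.
No repressor is bound and MibP is active, so *haxR* is transcribed.
→ *haxR* is ON.
Ornithine is present, so JovD is inactive.
Zn²⁺ is present, so QilJ is inactive.
With no repressor bound, *cilM* is transcribed.
So CilM is produced and active.
No repressor is bound and CilM is active, so *holF* is transcribed.
→ *holF* is ON.
Sorbose is absent, so TemY is active.
ppGpp is absent, so UlmB is inactive.
With repressor TemY bound, *sibH* is not transcribed.
→ *sibH* is OFF.
Norleucine is absent, so QilG is inactive.
Required activator QilG is absent, so *jalZ* is not transcribed.
So JalZ is not produced.
Ni²⁺ is present, so TorG is active.
With repressor TorG bound, *vorG* is not transcribed.
So VorG is not produced.
Required activator VorG is absent, so *velC* is not transcribed.
→ *velC* is OFF.
2 of the 4 genes are transcribed.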